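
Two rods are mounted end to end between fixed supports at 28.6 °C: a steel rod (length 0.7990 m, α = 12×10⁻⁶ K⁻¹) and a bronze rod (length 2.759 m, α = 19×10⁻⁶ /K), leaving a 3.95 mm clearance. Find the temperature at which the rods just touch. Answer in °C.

Gap closes when ΔL₁ + ΔL₂ = 3.95 mm = 3.95×10⁻³ m
(α₁L₁ + α₂L₂)ΔT = g
α₁L₁ + α₂L₂ = 12×10⁻⁶×0.7990 + 19×10⁻⁶×2.759 = 6.2009×10⁻⁵ m/K
ΔT = 3.95×10⁻³ / 6.2009×10⁻⁵ = 63.700 K
T = 28.6 + 63.700 = 92.300 °C

T = 92.3 °C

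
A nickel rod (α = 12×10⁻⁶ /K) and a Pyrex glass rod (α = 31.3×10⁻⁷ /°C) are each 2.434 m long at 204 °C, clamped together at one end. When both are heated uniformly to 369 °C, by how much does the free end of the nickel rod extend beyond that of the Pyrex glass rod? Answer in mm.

3.56 mm

ΔT = 165 K
nickel: ΔL = 12×10⁻⁶ × 2.434 m × 165 = 4.8193×10⁻³ m = 4.8193 mm
Pyrex glass: ΔL = 31.3×10⁻⁷ × 2.434 m × 165 = 1.2570×10⁻³ m = 1.2570 mm
difference = 4.8193 − 1.2570 = 3.5623 mm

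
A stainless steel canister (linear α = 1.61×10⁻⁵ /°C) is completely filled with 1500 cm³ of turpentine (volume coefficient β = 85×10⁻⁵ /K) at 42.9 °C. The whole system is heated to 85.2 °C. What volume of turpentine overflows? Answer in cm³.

50.9 cm³

The canister also expands: β_container ≈ 3α = 4.83×10⁻⁵ /K
Net overflow = V₀(β_liq − 3α_cont)ΔT
β − 3α = 8.50×10⁻⁴ − 4.83×10⁻⁵ = 8.017×10⁻⁴ /K; ΔT = 42.3 K
ΔV = 1500 × 8.017×10⁻⁴ × 42.3 = 50.9 cm³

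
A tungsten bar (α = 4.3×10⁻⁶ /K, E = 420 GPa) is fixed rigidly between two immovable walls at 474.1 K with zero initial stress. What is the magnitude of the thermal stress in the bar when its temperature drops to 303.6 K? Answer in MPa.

Fully constrained: the free strain ε = αΔT is blocked, so σ = Eε = EαΔT.
|ΔT| = 170.5 K
σ = 420×10⁹ × 4.3×10⁻⁶ × 170.5 = 3.08×10⁸ Pa

σ = 308 MPa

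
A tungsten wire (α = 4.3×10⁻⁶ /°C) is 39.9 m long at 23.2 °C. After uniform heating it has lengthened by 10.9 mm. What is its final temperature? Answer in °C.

ΔL = αL₀ΔT ⇒ ΔT = ΔL / (αL₀)
ΔT = 10.9×10⁻³ m / (4.3×10⁻⁶ × 39.9 m) = 63.531 K
T = 23.2 + 63.531 = 86.731 °C

T = 86.7 °C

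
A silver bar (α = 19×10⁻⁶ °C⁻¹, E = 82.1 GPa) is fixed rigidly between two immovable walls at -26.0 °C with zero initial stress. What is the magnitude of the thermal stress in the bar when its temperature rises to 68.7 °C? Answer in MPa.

σ = 148 MPa

Fully constrained: the free strain ε = αΔT is blocked, so σ = Eε = EαΔT.
|ΔT| = 94.7 K
σ = 82.1×10⁹ × 19×10⁻⁶ × 94.7 = 1.48×10⁸ Pa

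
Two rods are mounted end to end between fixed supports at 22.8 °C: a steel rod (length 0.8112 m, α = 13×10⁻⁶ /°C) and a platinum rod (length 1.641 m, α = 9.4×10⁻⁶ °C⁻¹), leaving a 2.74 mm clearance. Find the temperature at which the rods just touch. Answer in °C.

T = 128 °C

α₁L₁ = 1.05456×10⁻⁵ m/K, α₂L₂ = 1.54254×10⁻⁵ m/K → total 2.5971×10⁻⁵ m/K
ΔT = g/(α₁L₁+α₂L₂) = 2.74×10⁻³ / 2.5971×10⁻⁵ = 105.50 K
T = 22.8 + 105.50 = 128.30 °C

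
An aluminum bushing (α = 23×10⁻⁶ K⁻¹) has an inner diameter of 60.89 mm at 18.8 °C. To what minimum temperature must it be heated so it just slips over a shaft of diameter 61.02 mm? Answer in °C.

T = 112 °C

Required Δd = 61.02 − 60.89 = 0.13 mm
Δd = αd₀ΔT ⇒ ΔT = Δd/(αd₀) = 0.13 / (23×10⁻⁶ × 60.89) = 92.83 K
T_min = 18.8 + 92.83 = 111.63 °C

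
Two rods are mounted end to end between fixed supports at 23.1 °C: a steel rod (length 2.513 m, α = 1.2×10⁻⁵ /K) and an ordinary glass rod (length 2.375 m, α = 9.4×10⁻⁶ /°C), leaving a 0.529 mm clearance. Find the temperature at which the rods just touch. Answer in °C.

α₁L₁ = 3.0156×10⁻⁵ m/K, α₂L₂ = 2.2325×10⁻⁵ m/K → total 5.2481×10⁻⁵ m/K
ΔT = g/(α₁L₁+α₂L₂) = 5.29×10⁻⁴ / 5.2481×10⁻⁵ = 10.080 K
T = 23.1 + 10.080 = 33.180 °C

T = 33.2 °C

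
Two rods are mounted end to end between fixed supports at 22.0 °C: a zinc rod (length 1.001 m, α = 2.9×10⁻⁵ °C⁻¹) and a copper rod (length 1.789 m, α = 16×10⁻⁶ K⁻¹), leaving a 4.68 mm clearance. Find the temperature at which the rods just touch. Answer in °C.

T = 103 °C

Gap closes when ΔL₁ + ΔL₂ = 4.68 mm = 4.68×10⁻³ m
(α₁L₁ + α₂L₂)ΔT = g
α₁L₁ + α₂L₂ = 2.9×10⁻⁵×1.001 + 16×10⁻⁶×1.789 = 5.7653×10⁻⁵ m/K
ΔT = 4.68×10⁻³ / 5.7653×10⁻⁵ = 81.18 K
T = 22.0 + 81.18 = 103.18 °C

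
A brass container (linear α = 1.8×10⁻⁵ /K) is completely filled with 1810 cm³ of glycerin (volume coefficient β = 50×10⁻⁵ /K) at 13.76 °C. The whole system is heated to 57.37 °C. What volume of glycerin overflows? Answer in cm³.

The container also expands: β_container ≈ 3α = 5.4×10⁻⁵ /K
Net overflow = V₀(β_liq − 3α_cont)ΔT
β − 3α = 5.00×10⁻⁴ − 5.4×10⁻⁵ = 4.46×10⁻⁴ /K; ΔT = 43.61 K
ΔV = 1810 × 4.46×10⁻⁴ × 43.61 = 35.2 cm³

35.2 cm³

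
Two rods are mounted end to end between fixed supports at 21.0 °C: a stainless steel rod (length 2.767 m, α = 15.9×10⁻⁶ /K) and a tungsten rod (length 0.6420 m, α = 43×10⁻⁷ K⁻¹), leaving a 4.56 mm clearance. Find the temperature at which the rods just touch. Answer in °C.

T = 119 °C

Gap closes when ΔL₁ + ΔL₂ = 4.56 mm = 4.56×10⁻³ m
(α₁L₁ + α₂L₂)ΔT = g
α₁L₁ + α₂L₂ = 15.9×10⁻⁶×2.767 + 43×10⁻⁷×0.6420 = 4.67559×10⁻⁵ m/K
ΔT = 4.56×10⁻³ / 4.67559×10⁻⁵ = 97.53 K
T = 21.0 + 97.53 = 118.53 °C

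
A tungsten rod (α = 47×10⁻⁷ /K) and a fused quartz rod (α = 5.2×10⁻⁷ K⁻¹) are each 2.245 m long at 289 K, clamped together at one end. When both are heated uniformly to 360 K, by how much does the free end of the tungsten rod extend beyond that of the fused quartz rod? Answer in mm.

0.666 mm

ΔT = 71 K
tungsten: ΔL = 47×10⁻⁷ × 2.245 m × 71 = 7.4916×10⁻⁴ m = 0.74916 mm
fused quartz: ΔL = 5.2×10⁻⁷ × 2.245 m × 71 = 8.2885×10⁻⁵ m = 0.082885 mm
difference = 0.74916 − 0.082885 = 0.666275 mm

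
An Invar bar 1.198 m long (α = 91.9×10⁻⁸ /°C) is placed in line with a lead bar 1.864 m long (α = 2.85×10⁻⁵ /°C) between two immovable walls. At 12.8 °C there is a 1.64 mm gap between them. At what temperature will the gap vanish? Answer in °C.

T = 43.0 °C

α₁L₁ = 1.100962×10⁻⁶ m/K, α₂L₂ = 5.3124×10⁻⁵ m/K → total 5.4224962×10⁻⁵ m/K
ΔT = g/(α₁L₁+α₂L₂) = 1.64×10⁻³ / 5.4224962×10⁻⁵ = 30.244 K
T = 12.8 + 30.244 = 43.044 °C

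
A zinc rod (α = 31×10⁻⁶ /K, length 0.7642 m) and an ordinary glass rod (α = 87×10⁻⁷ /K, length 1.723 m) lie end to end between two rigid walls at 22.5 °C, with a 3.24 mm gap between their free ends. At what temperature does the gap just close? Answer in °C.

α₁L₁ = 2.36902×10⁻⁵ m/K, α₂L₂ = 1.49901×10⁻⁵ m/K → total 3.86803×10⁻⁵ m/K
ΔT = g/(α₁L₁+α₂L₂) = 3.24×10⁻³ / 3.86803×10⁻⁵ = 83.76 K
T = 22.5 + 83.76 = 106.26 °C

T = 106 °C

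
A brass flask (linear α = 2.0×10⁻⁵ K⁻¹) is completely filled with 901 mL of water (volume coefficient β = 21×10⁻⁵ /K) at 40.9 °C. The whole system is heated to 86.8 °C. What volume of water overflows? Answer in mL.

6.20 mL

The flask also expands: β_container ≈ 3α = 6.0×10⁻⁵ /K
Net overflow = V₀(β_liq − 3α_cont)ΔT
β − 3α = 2.10×10⁻⁴ − 6.0×10⁻⁵ = 1.50×10⁻⁴ /K; ΔT = 45.9 K
ΔV = 901 × 1.50×10⁻⁴ × 45.9 = 6.20 mL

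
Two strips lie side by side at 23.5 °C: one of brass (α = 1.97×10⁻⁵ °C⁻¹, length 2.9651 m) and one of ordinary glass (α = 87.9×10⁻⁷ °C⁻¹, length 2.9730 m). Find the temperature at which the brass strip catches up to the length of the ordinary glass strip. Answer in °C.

Equal length when α₁L₁ΔT − α₂L₂ΔT = L₂ − L₁ = 7.90×10⁻³ m
α₁L₁ = 5.841247×10⁻⁵, α₂L₂ = 2.613267×10⁻⁵ → Δ(αL) = 3.22798×10⁻⁵ m/K
ΔT = 7.90×10⁻³ / 3.22798×10⁻⁵ = 244.735 K, so T = 23.5 + 244.735 = 268.235 °C

T = 268.2 °C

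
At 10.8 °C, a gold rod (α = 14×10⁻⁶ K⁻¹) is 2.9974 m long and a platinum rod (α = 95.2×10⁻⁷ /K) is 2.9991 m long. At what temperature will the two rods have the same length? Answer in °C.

L₁(1 + α₁ΔT) = L₂(1 + α₂ΔT) ⇒ ΔT = (L₂ − L₁)/(α₁L₁ − α₂L₂)
L₂ − L₁ = 2.9991 − 2.9974 = 1.70×10⁻³ m
α₁L₁ − α₂L₂ = 14×10⁻⁶×2.9974 − 95.2×10⁻⁷×2.9991 = 1.3412168×10⁻⁵ m/K
ΔT = 1.70×10⁻³ / 1.3412168×10⁻⁵ = 126.751 K
T = 10.8 + 126.751 = 137.551 °C

T = 137.6 °C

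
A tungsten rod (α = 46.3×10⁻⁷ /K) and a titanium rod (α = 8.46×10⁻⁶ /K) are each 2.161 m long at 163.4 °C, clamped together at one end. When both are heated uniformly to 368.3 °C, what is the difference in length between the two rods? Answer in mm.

1.70 mm

ΔT = 204.9 K
tungsten: ΔL = 46.3×10⁻⁷ × 2.161 m × 204.9 = 2.0501×10⁻³ m = 2.0501 mm
titanium: ΔL = 8.46×10⁻⁶ × 2.161 m × 204.9 = 3.7460×10⁻³ m = 3.7460 mm
difference = 3.7460 − 2.0501 = 1.6959 mm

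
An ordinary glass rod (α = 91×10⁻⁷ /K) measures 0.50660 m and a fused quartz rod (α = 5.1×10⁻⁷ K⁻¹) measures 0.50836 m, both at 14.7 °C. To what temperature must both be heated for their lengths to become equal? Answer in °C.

Equal length when α₁L₁ΔT − α₂L₂ΔT = L₂ − L₁ = 1.76×10⁻³ m
α₁L₁ = 4.61006×10⁻⁶, α₂L₂ = 2.592636×10⁻⁷ → Δ(αL) = 4.3507964×10⁻⁶ m/K
ΔT = 1.76×10⁻³ / 4.3507964×10⁻⁶ = 404.524 K, so T = 14.7 + 404.524 = 419.224 °C

T = 419.2 °C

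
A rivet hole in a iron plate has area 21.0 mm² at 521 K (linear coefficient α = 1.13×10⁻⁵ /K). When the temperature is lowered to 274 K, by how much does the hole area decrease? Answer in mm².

Area coefficient ≈ 2α; |ΔT| = 247 K
ΔA = 2αA₀ΔT = 2(1.13×10⁻⁵)(21.0)(247) = 0.117 mm²

ΔA = 0.117 mm²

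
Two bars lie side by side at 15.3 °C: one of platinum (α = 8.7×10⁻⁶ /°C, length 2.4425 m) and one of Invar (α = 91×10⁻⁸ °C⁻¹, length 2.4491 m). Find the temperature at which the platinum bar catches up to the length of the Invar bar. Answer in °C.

L₁(1 + α₁ΔT) = L₂(1 + α₂ΔT) ⇒ ΔT = (L₂ − L₁)/(α₁L₁ − α₂L₂)
L₂ − L₁ = 2.4491 − 2.4425 = 6.60×10⁻³ m
α₁L₁ − α₂L₂ = 8.7×10⁻⁶×2.4425 − 91×10⁻⁸×2.4491 = 1.9021069×10⁻⁵ m/K
ΔT = 6.60×10⁻³ / 1.9021069×10⁻⁵ = 346.984 K
T = 15.3 + 346.984 = 362.284 °C

T = 362.3 °C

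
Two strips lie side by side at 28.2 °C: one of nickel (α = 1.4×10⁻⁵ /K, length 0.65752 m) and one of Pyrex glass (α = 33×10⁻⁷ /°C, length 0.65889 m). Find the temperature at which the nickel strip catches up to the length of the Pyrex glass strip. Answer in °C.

T = 223.1 °C

L₁(1 + α₁ΔT) = L₂(1 + α₂ΔT) ⇒ ΔT = (L₂ − L₁)/(α₁L₁ − α₂L₂)
L₂ − L₁ = 0.65889 − 0.65752 = 1.37×10⁻³ m
α₁L₁ − α₂L₂ = 1.4×10⁻⁵×0.65752 − 33×10⁻⁷×0.65889 = 7.030943×10⁻⁶ m/K
ΔT = 1.37×10⁻³ / 7.030943×10⁻⁶ = 194.853 K
T = 28.2 + 194.853 = 223.053 °C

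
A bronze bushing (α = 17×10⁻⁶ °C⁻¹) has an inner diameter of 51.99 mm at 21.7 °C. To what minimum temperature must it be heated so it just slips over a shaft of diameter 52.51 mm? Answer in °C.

T = 610 °C

Required Δd = 52.51 − 51.99 = 0.52 mm
Δd = αd₀ΔT ⇒ ΔT = Δd/(αd₀) = 0.52 / (17×10⁻⁶ × 51.99) = 588.35 K
T_min = 21.7 + 588.35 = 610.05 °C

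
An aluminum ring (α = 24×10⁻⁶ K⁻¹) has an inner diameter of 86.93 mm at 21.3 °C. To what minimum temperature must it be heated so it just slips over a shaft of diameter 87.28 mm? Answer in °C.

T = 189 °C

Required Δd = 87.28 − 86.93 = 0.35 mm
Δd = αd₀ΔT ⇒ ΔT = Δd/(αd₀) = 0.35 / (24×10⁻⁶ × 86.93) = 167.76 K
T_min = 21.3 + 167.76 = 189.06 °C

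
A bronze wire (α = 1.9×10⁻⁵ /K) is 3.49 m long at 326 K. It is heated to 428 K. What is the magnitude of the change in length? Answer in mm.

ΔL = 6.76 mm

|ΔT| = |428 − 326| = 102 K
ΔL = αL₀ΔT = (1.9×10⁻⁵)(3.49)(102) = 6.76×10⁻³ m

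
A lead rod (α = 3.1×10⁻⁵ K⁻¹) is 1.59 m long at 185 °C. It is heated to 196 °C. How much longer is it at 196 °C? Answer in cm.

ΔL = 0.0542 cm

|ΔT| = |196 − 185| = 11 K
ΔL = αL₀ΔT = (3.1×10⁻⁵)(1.59)(11) = 5.42×10⁻⁴ m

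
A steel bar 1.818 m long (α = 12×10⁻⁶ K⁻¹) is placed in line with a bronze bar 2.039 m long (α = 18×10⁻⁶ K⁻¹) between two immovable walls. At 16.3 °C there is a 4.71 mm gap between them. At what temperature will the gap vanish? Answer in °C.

Gap closes when ΔL₁ + ΔL₂ = 4.71 mm = 4.71×10⁻³ m
(α₁L₁ + α₂L₂)ΔT = g
α₁L₁ + α₂L₂ = 12×10⁻⁶×1.818 + 18×10⁻⁶×2.039 = 5.8518×10⁻⁵ m/K
ΔT = 4.71×10⁻³ / 5.8518×10⁻⁵ = 80.488 K
T = 16.3 + 80.488 = 96.788 °C

T = 96.8 °C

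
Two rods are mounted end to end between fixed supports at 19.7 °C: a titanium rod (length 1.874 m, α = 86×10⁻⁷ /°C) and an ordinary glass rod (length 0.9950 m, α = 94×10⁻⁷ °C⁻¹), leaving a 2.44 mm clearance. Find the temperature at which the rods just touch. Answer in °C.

T = 116 °C

α₁L₁ = 1.61164×10⁻⁵ m/K, α₂L₂ = 9.353×10⁻⁶ m/K → total 2.54694×10⁻⁵ m/K
ΔT = g/(α₁L₁+α₂L₂) = 2.44×10⁻³ / 2.54694×10⁻⁵ = 95.80 K
T = 19.7 + 95.80 = 115.50 °C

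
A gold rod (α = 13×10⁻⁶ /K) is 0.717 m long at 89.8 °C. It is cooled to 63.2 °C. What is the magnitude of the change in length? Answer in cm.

ΔL = 0.0248 cm

|ΔT| = |63.2 − 89.8| = 26.6 K
ΔL = αL₀ΔT = (13×10⁻⁶)(0.717)(26.6) = 2.48×10⁻⁴ m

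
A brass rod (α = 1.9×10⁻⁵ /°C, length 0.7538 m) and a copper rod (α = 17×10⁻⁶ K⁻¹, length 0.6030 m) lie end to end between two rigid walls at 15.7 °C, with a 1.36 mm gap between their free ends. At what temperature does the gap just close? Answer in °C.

T = 71.0 °C

α₁L₁ = 1.43222×10⁻⁵ m/K, α₂L₂ = 1.0251×10⁻⁵ m/K → total 2.45732×10⁻⁵ m/K
ΔT = g/(α₁L₁+α₂L₂) = 1.36×10⁻³ / 2.45732×10⁻⁵ = 55.345 K
T = 15.7 + 55.345 = 71.045 °C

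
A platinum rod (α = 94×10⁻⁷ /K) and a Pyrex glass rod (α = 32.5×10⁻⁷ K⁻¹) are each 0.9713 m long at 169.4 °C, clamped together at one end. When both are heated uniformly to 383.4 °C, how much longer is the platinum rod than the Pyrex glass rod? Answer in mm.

1.28 mm

ΔT = 214.0 K
platinum: ΔL = 94×10⁻⁷ × 0.9713 m × 214.0 = 1.9539×10⁻³ m = 1.9539 mm
Pyrex glass: ΔL = 32.5×10⁻⁷ × 0.9713 m × 214.0 = 6.7554×10⁻⁴ m = 0.67554 mm
difference = 1.9539 − 0.67554 = 1.27836 mm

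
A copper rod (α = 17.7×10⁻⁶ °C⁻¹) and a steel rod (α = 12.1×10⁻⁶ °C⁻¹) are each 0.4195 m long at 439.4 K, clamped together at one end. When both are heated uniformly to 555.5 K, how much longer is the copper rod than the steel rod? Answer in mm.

ΔT = 116.1 K
copper: ΔL = 17.7×10⁻⁶ × 0.4195 m × 116.1 = 8.6206×10⁻⁴ m = 0.86206 mm
steel: ΔL = 12.1×10⁻⁶ × 0.4195 m × 116.1 = 5.8932×10⁻⁴ m = 0.58932 mm
difference = 0.86206 − 0.58932 = 0.27274 mm

0.273 mm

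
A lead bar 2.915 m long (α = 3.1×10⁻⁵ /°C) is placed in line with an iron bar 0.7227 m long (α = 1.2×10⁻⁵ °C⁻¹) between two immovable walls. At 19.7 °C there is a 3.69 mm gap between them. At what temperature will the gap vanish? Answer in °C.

Gap closes when ΔL₁ + ΔL₂ = 3.69 mm = 3.69×10⁻³ m
(α₁L₁ + α₂L₂)ΔT = g
α₁L₁ + α₂L₂ = 3.1×10⁻⁵×2.915 + 1.2×10⁻⁵×0.7227 = 9.90374×10⁻⁵ m/K
ΔT = 3.69×10⁻³ / 9.90374×10⁻⁵ = 37.259 K
T = 19.7 + 37.259 = 56.959 °C

T = 57.0 °C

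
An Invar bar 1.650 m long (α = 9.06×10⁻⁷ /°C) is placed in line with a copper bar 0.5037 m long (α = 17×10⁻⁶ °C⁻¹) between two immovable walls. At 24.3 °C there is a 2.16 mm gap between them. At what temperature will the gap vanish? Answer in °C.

α₁L₁ = 1.4949×10⁻⁶ m/K, α₂L₂ = 8.5629×10⁻⁶ m/K → total 1.00578×10⁻⁵ m/K
ΔT = g/(α₁L₁+α₂L₂) = 2.16×10⁻³ / 1.00578×10⁻⁵ = 214.76 K
T = 24.3 + 214.76 = 239.06 °C

T = 239 °C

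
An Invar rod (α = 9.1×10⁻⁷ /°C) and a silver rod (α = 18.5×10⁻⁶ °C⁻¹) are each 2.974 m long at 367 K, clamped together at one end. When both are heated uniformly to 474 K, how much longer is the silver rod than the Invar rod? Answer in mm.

5.60 mm

ΔT = 107 K
Invar: ΔL = 9.1×10⁻⁷ × 2.974 m × 107 = 2.8958×10⁻⁴ m = 0.28958 mm
silver: ΔL = 18.5×10⁻⁶ × 2.974 m × 107 = 5.8870×10⁻³ m = 5.8870 mm
difference = 5.8870 − 0.28958 = 5.59742 mm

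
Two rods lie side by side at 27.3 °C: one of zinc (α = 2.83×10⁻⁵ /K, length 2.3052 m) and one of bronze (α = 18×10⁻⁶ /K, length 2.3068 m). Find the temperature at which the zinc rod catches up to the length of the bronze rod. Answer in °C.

Equal length when α₁L₁ΔT − α₂L₂ΔT = L₂ − L₁ = 1.60×10⁻³ m
α₁L₁ = 6.523716×10⁻⁵, α₂L₂ = 4.15224×10⁻⁵ → Δ(αL) = 2.371476×10⁻⁵ m/K
ΔT = 1.60×10⁻³ / 2.371476×10⁻⁵ = 67.4685 K, so T = 27.3 + 67.4685 = 94.7685 °C

T = 94.77 °C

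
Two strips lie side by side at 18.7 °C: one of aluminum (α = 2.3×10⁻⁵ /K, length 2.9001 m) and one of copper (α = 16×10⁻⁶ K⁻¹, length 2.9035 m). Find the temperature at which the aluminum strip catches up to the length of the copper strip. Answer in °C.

T = 186.6 °C

L₁(1 + α₁ΔT) = L₂(1 + α₂ΔT) ⇒ ΔT = (L₂ − L₁)/(α₁L₁ − α₂L₂)
L₂ − L₁ = 2.9035 − 2.9001 = 3.40×10⁻³ m
α₁L₁ − α₂L₂ = 2.3×10⁻⁵×2.9001 − 16×10⁻⁶×2.9035 = 2.02463×10⁻⁵ m/K
ΔT = 3.40×10⁻³ / 2.02463×10⁻⁵ = 167.932 K
T = 18.7 + 167.932 = 186.632 °C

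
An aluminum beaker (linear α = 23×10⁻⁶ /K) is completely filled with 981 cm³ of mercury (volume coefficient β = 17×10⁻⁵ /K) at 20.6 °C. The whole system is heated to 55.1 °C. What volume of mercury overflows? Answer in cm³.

The beaker also expands: β_container ≈ 3α = 6.9×10⁻⁵ /K
Net overflow = V₀(β_liq − 3α_cont)ΔT
β − 3α = 1.70×10⁻⁴ − 6.9×10⁻⁵ = 1.01×10⁻⁴ /K; ΔT = 34.5 K
ΔV = 981 × 1.01×10⁻⁴ × 34.5 = 3.42 cm³

3.42 cm³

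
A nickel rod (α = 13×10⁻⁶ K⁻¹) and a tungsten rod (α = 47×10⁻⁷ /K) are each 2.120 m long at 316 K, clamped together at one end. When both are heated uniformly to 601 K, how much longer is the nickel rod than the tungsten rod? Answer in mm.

ΔT = 285 K
nickel: ΔL = 13×10⁻⁶ × 2.120 m × 285 = 7.8546×10⁻³ m = 7.8546 mm
tungsten: ΔL = 47×10⁻⁷ × 2.120 m × 285 = 2.8397×10⁻³ m = 2.8397 mm
difference = 7.8546 − 2.8397 = 5.0149 mm

5.01 mm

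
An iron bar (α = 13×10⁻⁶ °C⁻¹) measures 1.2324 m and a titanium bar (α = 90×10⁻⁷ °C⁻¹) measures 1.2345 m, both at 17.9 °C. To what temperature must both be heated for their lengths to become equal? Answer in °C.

T = 445.5 °C

L₁(1 + α₁ΔT) = L₂(1 + α₂ΔT) ⇒ ΔT = (L₂ − L₁)/(α₁L₁ − α₂L₂)
L₂ − L₁ = 1.2345 − 1.2324 = 2.10×10⁻³ m
α₁L₁ − α₂L₂ = 13×10⁻⁶×1.2324 − 90×10⁻⁷×1.2345 = 4.9107×10⁻⁶ m/K
ΔT = 2.10×10⁻³ / 4.9107×10⁻⁶ = 427.638 K
T = 17.9 + 427.638 = 445.538 °C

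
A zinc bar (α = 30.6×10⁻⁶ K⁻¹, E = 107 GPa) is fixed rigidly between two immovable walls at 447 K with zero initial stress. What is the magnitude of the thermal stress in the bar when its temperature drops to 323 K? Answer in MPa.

Fully constrained: the free strain ε = αΔT is blocked, so σ = Eε = EαΔT.
|ΔT| = 124 K
σ = 107×10⁹ × 30.6×10⁻⁶ × 124 = 4.06×10⁸ Pa

σ = 406 MPa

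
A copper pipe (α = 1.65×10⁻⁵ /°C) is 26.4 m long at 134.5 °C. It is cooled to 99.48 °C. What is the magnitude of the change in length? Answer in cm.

ΔL = 1.53 cm

|ΔT| = |99.48 − 134.5| = 35.02 K
ΔL = αL₀ΔT = (1.65×10⁻⁵)(26.4)(35.02) = 1.53×10⁻² m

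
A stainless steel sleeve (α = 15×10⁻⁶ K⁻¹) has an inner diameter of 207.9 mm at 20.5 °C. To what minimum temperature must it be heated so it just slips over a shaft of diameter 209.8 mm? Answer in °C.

Required Δd = 209.8 − 207.9 = 1.9 mm
Δd = αd₀ΔT ⇒ ΔT = Δd/(αd₀) = 1.9 / (15×10⁻⁶ × 207.9) = 609.27 K
T_min = 20.5 + 609.27 = 629.77 °C

T = 630 °C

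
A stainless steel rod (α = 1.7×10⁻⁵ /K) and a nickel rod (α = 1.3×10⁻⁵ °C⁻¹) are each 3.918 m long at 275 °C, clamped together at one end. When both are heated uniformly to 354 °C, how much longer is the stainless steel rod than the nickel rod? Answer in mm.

1.24 mm

ΔT = 79 K
stainless steel: ΔL = 1.7×10⁻⁵ × 3.918 m × 79 = 5.2619×10⁻³ m = 5.2619 mm
nickel: ΔL = 1.3×10⁻⁵ × 3.918 m × 79 = 4.0238×10⁻³ m = 4.0238 mm
difference = 5.2619 − 4.0238 = 1.2381 mm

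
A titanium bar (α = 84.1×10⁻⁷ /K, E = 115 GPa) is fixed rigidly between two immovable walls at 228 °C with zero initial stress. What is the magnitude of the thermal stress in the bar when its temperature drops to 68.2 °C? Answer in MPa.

Fully constrained: the free strain ε = αΔT is blocked, so σ = Eε = EαΔT.
|ΔT| = 159.8 K
σ = 115×10⁹ × 84.1×10⁻⁷ × 159.8 = 1.55×10⁸ Pa

σ = 155 MPa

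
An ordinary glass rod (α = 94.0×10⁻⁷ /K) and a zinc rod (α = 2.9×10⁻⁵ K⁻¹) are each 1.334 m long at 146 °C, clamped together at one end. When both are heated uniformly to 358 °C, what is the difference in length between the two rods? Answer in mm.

ΔT = 212 K
ordinary glass: ΔL = 94.0×10⁻⁷ × 1.334 m × 212 = 2.6584×10⁻³ m = 2.6584 mm
zinc: ΔL = 2.9×10⁻⁵ × 1.334 m × 212 = 8.2014×10⁻³ m = 8.2014 mm
difference = 8.2014 − 2.6584 = 5.5430 mm

5.54 mm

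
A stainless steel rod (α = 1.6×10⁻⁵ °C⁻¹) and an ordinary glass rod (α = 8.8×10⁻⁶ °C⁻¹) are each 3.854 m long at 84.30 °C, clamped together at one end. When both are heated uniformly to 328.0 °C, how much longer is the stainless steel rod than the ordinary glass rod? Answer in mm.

6.76 mm

ΔT = 243.70 K
stainless steel: ΔL = 1.6×10⁻⁵ × 3.854 m × 243.70 = 1.5028×10⁻² m = 15.028 mm
ordinary glass: ΔL = 8.8×10⁻⁶ × 3.854 m × 243.70 = 8.2651×10⁻³ m = 8.2651 mm
difference = 15.028 − 8.2651 = 6.7629 mm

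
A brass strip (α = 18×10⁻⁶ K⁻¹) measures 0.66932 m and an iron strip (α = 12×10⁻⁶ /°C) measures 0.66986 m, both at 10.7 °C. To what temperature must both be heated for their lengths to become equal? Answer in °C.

L₁(1 + α₁ΔT) = L₂(1 + α₂ΔT) ⇒ ΔT = (L₂ − L₁)/(α₁L₁ − α₂L₂)
L₂ − L₁ = 0.66986 − 0.66932 = 5.40×10⁻⁴ m
α₁L₁ − α₂L₂ = 18×10⁻⁶×0.66932 − 12×10⁻⁶×0.66986 = 4.00944×10⁻⁶ m/K
ΔT = 5.40×10⁻⁴ / 4.00944×10⁻⁶ = 134.682 K
T = 10.7 + 134.682 = 145.382 °C

T = 145.4 °C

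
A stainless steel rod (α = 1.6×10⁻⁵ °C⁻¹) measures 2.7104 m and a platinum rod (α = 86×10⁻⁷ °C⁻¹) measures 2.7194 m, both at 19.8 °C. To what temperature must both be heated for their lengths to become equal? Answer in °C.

T = 470.3 °C

L₁(1 + α₁ΔT) = L₂(1 + α₂ΔT) ⇒ ΔT = (L₂ − L₁)/(α₁L₁ − α₂L₂)
L₂ − L₁ = 2.7194 − 2.7104 = 9.00×10⁻³ m
α₁L₁ − α₂L₂ = 1.6×10⁻⁵×2.7104 − 86×10⁻⁷×2.7194 = 1.997956×10⁻⁵ m/K
ΔT = 9.00×10⁻³ / 1.997956×10⁻⁵ = 450.460 K
T = 19.8 + 450.460 = 470.260 °C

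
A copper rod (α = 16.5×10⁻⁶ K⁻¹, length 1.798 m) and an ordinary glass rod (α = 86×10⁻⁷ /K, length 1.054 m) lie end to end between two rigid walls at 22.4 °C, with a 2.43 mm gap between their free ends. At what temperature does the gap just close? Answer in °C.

α₁L₁ = 2.9667×10⁻⁵ m/K, α₂L₂ = 9.0644×10⁻⁶ m/K → total 3.87314×10⁻⁵ m/K
ΔT = g/(α₁L₁+α₂L₂) = 2.43×10⁻³ / 3.87314×10⁻⁵ = 62.740 K
T = 22.4 + 62.740 = 85.140 °C

T = 85.1 °C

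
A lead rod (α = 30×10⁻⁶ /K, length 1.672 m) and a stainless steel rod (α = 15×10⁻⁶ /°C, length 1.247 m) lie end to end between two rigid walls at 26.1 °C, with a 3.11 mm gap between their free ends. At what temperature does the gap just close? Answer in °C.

T = 71.3 °C

α₁L₁ = 5.016×10⁻⁵ m/K, α₂L₂ = 1.8705×10⁻⁵ m/K → total 6.8865×10⁻⁵ m/K
ΔT = g/(α₁L₁+α₂L₂) = 3.11×10⁻³ / 6.8865×10⁻⁵ = 45.161 K
T = 26.1 + 45.161 = 71.261 °C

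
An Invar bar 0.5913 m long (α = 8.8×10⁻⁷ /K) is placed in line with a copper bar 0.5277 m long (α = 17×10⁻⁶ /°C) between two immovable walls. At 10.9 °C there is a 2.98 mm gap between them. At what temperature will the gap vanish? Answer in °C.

T = 325 °C

α₁L₁ = 5.20344×10⁻⁷ m/K, α₂L₂ = 8.9709×10⁻⁶ m/K → total 9.491244×10⁻⁶ m/K
ΔT = g/(α₁L₁+α₂L₂) = 2.98×10⁻³ / 9.491244×10⁻⁶ = 313.97 K
T = 10.9 + 313.97 = 324.87 °C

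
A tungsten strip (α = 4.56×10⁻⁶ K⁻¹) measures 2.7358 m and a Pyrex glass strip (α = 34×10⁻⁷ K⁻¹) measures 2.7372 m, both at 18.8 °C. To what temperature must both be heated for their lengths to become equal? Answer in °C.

T = 460.6 °C

Equal length when α₁L₁ΔT − α₂L₂ΔT = L₂ − L₁ = 1.40×10⁻³ m
α₁L₁ = 1.2475248×10⁻⁵, α₂L₂ = 9.30648×10⁻⁶ → Δ(αL) = 3.168768×10⁻⁶ m/K
ΔT = 1.40×10⁻³ / 3.168768×10⁻⁶ = 441.812 K, so T = 18.8 + 441.812 = 460.612 °C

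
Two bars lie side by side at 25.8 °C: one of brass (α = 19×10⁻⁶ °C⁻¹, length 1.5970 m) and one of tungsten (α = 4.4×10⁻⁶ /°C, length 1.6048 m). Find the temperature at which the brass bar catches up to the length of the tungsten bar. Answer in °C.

Equal length when α₁L₁ΔT − α₂L₂ΔT = L₂ − L₁ = 7.80×10⁻³ m
α₁L₁ = 3.0343×10⁻⁵, α₂L₂ = 7.06112×10⁻⁶ → Δ(αL) = 2.328188×10⁻⁵ m/K
ΔT = 7.80×10⁻³ / 2.328188×10⁻⁵ = 335.024 K, so T = 25.8 + 335.024 = 360.824 °C

T = 360.8 °C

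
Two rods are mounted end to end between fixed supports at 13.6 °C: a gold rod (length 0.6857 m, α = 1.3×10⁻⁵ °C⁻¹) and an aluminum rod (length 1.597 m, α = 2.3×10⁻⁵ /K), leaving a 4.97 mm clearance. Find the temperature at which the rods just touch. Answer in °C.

T = 122 °C

Gap closes when ΔL₁ + ΔL₂ = 4.97 mm = 4.97×10⁻³ m
(α₁L₁ + α₂L₂)ΔT = g
α₁L₁ + α₂L₂ = 1.3×10⁻⁵×0.6857 + 2.3×10⁻⁵×1.597 = 4.56451×10⁻⁵ m/K
ΔT = 4.97×10⁻³ / 4.56451×10⁻⁵ = 108.88 K
T = 13.6 + 108.88 = 122.48 °C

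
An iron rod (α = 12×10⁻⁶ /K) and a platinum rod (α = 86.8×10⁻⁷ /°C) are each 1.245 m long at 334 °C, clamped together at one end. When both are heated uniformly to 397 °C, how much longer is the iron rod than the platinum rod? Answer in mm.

0.260 mm

ΔT = 63 K
iron: ΔL = 12×10⁻⁶ × 1.245 m × 63 = 9.4122×10⁻⁴ m = 0.94122 mm
platinum: ΔL = 86.8×10⁻⁷ × 1.245 m × 63 = 6.8082×10⁻⁴ m = 0.68082 mm
difference = 0.94122 − 0.68082 = 0.26040 mm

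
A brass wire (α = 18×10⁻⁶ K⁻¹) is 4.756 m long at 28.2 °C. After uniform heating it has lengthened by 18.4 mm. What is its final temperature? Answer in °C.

ΔL = αL₀ΔT ⇒ ΔT = ΔL / (αL₀)
ΔT = 18.4×10⁻³ m / (18×10⁻⁶ × 4.756 m) = 214.93 K
T = 28.2 + 214.93 = 243.13 °C

T = 243 °C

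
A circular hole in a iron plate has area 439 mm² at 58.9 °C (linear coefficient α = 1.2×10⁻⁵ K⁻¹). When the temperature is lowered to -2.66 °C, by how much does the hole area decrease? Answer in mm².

ΔA = 0.649 mm²

Area coefficient ≈ 2α; |ΔT| = 61.56 K
ΔA = 2αA₀ΔT = 2(1.2×10⁻⁵)(439)(61.56) = 0.649 mm²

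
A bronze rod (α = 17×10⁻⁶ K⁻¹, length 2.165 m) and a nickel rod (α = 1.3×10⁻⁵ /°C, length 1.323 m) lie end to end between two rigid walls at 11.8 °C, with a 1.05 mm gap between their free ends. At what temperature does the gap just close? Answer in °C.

α₁L₁ = 3.6805×10⁻⁵ m/K, α₂L₂ = 1.7199×10⁻⁵ m/K → total 5.4004×10⁻⁵ m/K
ΔT = g/(α₁L₁+α₂L₂) = 1.05×10⁻³ / 5.4004×10⁻⁵ = 19.443 K
T = 11.8 + 19.443 = 31.243 °C

T = 31.2 °C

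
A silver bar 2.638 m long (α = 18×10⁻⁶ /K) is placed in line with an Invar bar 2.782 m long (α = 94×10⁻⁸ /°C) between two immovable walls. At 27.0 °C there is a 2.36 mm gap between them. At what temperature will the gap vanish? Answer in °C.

T = 74.1 °C

α₁L₁ = 4.7484×10⁻⁵ m/K, α₂L₂ = 2.61508×10⁻⁶ m/K → total 5.009908×10⁻⁵ m/K
ΔT = g/(α₁L₁+α₂L₂) = 2.36×10⁻³ / 5.009908×10⁻⁵ = 47.107 K
T = 27.0 + 47.107 = 74.107 °C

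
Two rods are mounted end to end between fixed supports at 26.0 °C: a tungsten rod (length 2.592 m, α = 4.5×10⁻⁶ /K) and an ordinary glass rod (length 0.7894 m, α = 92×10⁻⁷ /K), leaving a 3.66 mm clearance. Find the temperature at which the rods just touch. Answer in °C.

T = 219 °C

Gap closes when ΔL₁ + ΔL₂ = 3.66 mm = 3.66×10⁻³ m
(α₁L₁ + α₂L₂)ΔT = g
α₁L₁ + α₂L₂ = 4.5×10⁻⁶×2.592 + 92×10⁻⁷×0.7894 = 1.892648×10⁻⁵ m/K
ΔT = 3.66×10⁻³ / 1.892648×10⁻⁵ = 193.38 K
T = 26.0 + 193.38 = 219.38 °C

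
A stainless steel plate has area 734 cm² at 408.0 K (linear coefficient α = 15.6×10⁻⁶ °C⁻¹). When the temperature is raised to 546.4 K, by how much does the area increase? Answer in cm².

Area coefficient ≈ 2α; |ΔT| = 138.4 K
ΔA = 2αA₀ΔT = 2(15.6×10⁻⁶)(734)(138.4) = 3.17 cm²

ΔA = 3.17 cm²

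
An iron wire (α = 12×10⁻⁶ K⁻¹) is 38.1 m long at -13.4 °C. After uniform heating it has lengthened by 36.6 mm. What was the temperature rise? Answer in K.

ΔT = 80.1 K

ΔL = αL₀ΔT ⇒ ΔT = ΔL / (αL₀)
ΔT = 36.6×10⁻³ m / (12×10⁻⁶ × 38.1 m) = 80.052 K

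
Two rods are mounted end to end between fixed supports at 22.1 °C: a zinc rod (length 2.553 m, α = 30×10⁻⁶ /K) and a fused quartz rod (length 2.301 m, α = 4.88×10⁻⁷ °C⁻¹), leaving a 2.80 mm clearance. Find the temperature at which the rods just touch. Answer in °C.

α₁L₁ = 7.659×10⁻⁵ m/K, α₂L₂ = 1.122888×10⁻⁶ m/K → total 7.7712888×10⁻⁵ m/K
ΔT = g/(α₁L₁+α₂L₂) = 2.80×10⁻³ / 7.7712888×10⁻⁵ = 36.030 K
T = 22.1 + 36.030 = 58.130 °C

T = 58.1 °C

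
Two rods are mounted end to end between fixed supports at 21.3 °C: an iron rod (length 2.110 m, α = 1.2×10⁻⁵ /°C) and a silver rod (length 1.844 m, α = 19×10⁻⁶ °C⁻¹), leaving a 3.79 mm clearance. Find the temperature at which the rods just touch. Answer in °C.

T = 84.1 °C

α₁L₁ = 2.532×10⁻⁵ m/K, α₂L₂ = 3.5036×10⁻⁵ m/K → total 6.0356×10⁻⁵ m/K
ΔT = g/(α₁L₁+α₂L₂) = 3.79×10⁻³ / 6.0356×10⁻⁵ = 62.794 K
T = 21.3 + 62.794 = 84.094 °C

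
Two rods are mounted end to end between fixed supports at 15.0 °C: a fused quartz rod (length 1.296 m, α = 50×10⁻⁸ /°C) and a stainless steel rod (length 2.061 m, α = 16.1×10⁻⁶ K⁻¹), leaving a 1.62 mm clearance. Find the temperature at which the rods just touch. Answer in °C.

α₁L₁ = 6.480×10⁻⁷ m/K, α₂L₂ = 3.31821×10⁻⁵ m/K → total 3.38301×10⁻⁵ m/K
ΔT = g/(α₁L₁+α₂L₂) = 1.62×10⁻³ / 3.38301×10⁻⁵ = 47.886 K
T = 15.0 + 47.886 = 62.886 °C

T = 62.9 °C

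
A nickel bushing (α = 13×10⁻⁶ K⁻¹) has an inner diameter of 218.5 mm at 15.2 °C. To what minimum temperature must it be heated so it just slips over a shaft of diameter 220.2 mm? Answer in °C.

T = 614 °C

Required Δd = 220.2 − 218.5 = 1.7 mm
Δd = αd₀ΔT ⇒ ΔT = Δd/(αd₀) = 1.7 / (13×10⁻⁶ × 218.5) = 598.49 K
T_min = 15.2 + 598.49 = 613.69 °C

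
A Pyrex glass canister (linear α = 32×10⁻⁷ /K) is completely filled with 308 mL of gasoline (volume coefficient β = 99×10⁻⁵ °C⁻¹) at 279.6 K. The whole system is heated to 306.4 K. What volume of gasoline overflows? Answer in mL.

The canister also expands: β_container ≈ 3α = 9.6×10⁻⁶ /K
Net overflow = V₀(β_liq − 3α_cont)ΔT
β − 3α = 9.90×10⁻⁴ − 9.6×10⁻⁶ = 9.804×10⁻⁴ /K; ΔT = 26.8 K
ΔV = 308 × 9.804×10⁻⁴ × 26.8 = 8.09 mL

8.09 mL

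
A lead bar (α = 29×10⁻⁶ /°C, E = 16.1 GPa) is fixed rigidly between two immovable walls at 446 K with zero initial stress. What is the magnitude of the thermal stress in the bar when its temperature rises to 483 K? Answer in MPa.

Fully constrained: the free strain ε = αΔT is blocked, so σ = Eε = EαΔT.
|ΔT| = 37 K
σ = 16.1×10⁹ × 29×10⁻⁶ × 37 = 1.73×10⁷ Pa

σ = 17.3 MPa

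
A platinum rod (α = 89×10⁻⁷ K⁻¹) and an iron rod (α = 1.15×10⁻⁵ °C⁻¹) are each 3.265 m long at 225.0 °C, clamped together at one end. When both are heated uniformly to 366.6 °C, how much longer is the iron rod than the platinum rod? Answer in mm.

1.20 mm

ΔT = 141.6 K
platinum: ΔL = 89×10⁻⁷ × 3.265 m × 141.6 = 4.1147×10⁻³ m = 4.1147 mm
iron: ΔL = 1.15×10⁻⁵ × 3.265 m × 141.6 = 5.3167×10⁻³ m = 5.3167 mm
difference = 5.3167 − 4.1147 = 1.2020 mm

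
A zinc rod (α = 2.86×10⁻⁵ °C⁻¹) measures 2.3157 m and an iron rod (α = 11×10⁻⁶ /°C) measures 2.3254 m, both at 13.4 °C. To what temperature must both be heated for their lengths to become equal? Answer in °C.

Equal length when α₁L₁ΔT − α₂L₂ΔT = L₂ − L₁ = 9.70×10⁻³ m
α₁L₁ = 6.622902×10⁻⁵, α₂L₂ = 2.55794×10⁻⁵ → Δ(αL) = 4.064962×10⁻⁵ m/K
ΔT = 9.70×10⁻³ / 4.064962×10⁻⁵ = 238.625 K, so T = 13.4 + 238.625 = 252.025 °C

T = 252.0 °C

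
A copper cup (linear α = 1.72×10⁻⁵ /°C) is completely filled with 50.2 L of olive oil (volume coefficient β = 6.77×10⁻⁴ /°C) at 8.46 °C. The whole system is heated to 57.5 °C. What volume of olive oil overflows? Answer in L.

1.54 L

The cup also expands: β_container ≈ 3α = 5.16×10⁻⁵ /K
Net overflow = V₀(β_liq − 3α_cont)ΔT
β − 3α = 6.77×10⁻⁴ − 5.16×10⁻⁵ = 6.254×10⁻⁴ /K; ΔT = 49.04 K
ΔV = 50.2 × 6.254×10⁻⁴ × 49.04 = 1.54 L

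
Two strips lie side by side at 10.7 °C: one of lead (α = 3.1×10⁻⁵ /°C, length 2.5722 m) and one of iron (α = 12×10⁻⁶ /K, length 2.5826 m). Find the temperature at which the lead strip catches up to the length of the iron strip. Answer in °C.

Equal length when α₁L₁ΔT − α₂L₂ΔT = L₂ − L₁ = 1.04×10⁻² m
α₁L₁ = 7.97382×10⁻⁵, α₂L₂ = 3.09912×10⁻⁵ → Δ(αL) = 4.8747×10⁻⁵ m/K
ΔT = 1.04×10⁻² / 4.8747×10⁻⁵ = 213.346 K, so T = 10.7 + 213.346 = 224.046 °C

T = 224.0 °C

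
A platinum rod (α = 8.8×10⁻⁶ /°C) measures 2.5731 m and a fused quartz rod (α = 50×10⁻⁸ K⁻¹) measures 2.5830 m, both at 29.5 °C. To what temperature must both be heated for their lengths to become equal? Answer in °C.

T = 493.2 °C

L₁(1 + α₁ΔT) = L₂(1 + α₂ΔT) ⇒ ΔT = (L₂ − L₁)/(α₁L₁ − α₂L₂)
L₂ − L₁ = 2.5830 − 2.5731 = 9.90×10⁻³ m
α₁L₁ − α₂L₂ = 8.8×10⁻⁶×2.5731 − 50×10⁻⁸×2.5830 = 2.135178×10⁻⁵ m/K
ΔT = 9.90×10⁻³ / 2.135178×10⁻⁵ = 463.662 K
T = 29.5 + 463.662 = 493.162 °C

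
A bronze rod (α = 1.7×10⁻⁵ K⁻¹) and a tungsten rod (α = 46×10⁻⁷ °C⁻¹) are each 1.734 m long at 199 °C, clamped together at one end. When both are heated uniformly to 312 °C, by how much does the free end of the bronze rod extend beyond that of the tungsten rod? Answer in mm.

2.43 mm

ΔT = 113 K
bronze: ΔL = 1.7×10⁻⁵ × 1.734 m × 113 = 3.3310×10⁻³ m = 3.3310 mm
tungsten: ΔL = 46×10⁻⁷ × 1.734 m × 113 = 9.0133×10⁻⁴ m = 0.90133 mm
difference = 3.3310 − 0.90133 = 2.42967 mm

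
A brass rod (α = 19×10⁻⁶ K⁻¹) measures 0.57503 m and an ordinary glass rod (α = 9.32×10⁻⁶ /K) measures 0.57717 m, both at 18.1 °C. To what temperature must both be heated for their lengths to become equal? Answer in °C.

Equal length when α₁L₁ΔT − α₂L₂ΔT = L₂ − L₁ = 2.14×10⁻³ m
α₁L₁ = 1.092557×10⁻⁵, α₂L₂ = 5.3792244×10⁻⁶ → Δ(αL) = 5.5463456×10⁻⁶ m/K
ΔT = 2.14×10⁻³ / 5.5463456×10⁻⁶ = 385.840 K, so T = 18.1 + 385.840 = 403.940 °C

T = 403.9 °C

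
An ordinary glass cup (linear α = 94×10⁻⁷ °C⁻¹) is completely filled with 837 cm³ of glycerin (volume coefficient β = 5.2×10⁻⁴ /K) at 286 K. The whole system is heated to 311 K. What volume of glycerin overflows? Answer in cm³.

The cup also expands: β_container ≈ 3α = 2.82×10⁻⁵ /K
Net overflow = V₀(β_liq − 3α_cont)ΔT
β − 3α = 5.20×10⁻⁴ − 2.82×10⁻⁵ = 4.918×10⁻⁴ /K; ΔT = 25 K
ΔV = 837 × 4.918×10⁻⁴ × 25 = 10.3 cm³

10.3 cm³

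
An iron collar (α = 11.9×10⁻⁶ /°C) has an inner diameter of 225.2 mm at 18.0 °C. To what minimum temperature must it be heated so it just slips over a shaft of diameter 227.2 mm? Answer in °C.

Required Δd = 227.2 − 225.2 = 2.0 mm
Δd = αd₀ΔT ⇒ ΔT = Δd/(αd₀) = 2.0 / (11.9×10⁻⁶ × 225.2) = 746.30 K
T_min = 18.0 + 746.30 = 764.30 °C

T = 764 °C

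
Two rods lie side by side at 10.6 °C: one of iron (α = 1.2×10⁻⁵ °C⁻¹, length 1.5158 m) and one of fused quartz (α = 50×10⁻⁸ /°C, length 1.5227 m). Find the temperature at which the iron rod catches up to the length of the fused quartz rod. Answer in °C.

T = 406.5 °C

Equal length when α₁L₁ΔT − α₂L₂ΔT = L₂ − L₁ = 6.90×10⁻³ m
α₁L₁ = 1.81896×10⁻⁵, α₂L₂ = 7.6135×10⁻⁷ → Δ(αL) = 1.742825×10⁻⁵ m/K
ΔT = 6.90×10⁻³ / 1.742825×10⁻⁵ = 395.909 K, so T = 10.6 + 395.909 = 406.509 °C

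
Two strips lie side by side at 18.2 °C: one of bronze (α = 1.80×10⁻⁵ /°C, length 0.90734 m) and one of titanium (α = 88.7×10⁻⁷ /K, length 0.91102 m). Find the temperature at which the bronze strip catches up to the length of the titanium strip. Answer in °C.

L₁(1 + α₁ΔT) = L₂(1 + α₂ΔT) ⇒ ΔT = (L₂ − L₁)/(α₁L₁ − α₂L₂)
L₂ − L₁ = 0.91102 − 0.90734 = 3.68×10⁻³ m
α₁L₁ − α₂L₂ = 1.80×10⁻⁵×0.90734 − 88.7×10⁻⁷×0.91102 = 8.2513726×10⁻⁶ m/K
ΔT = 3.68×10⁻³ / 8.2513726×10⁻⁶ = 445.986 K
T = 18.2 + 445.986 = 464.186 °C

T = 464.2 °C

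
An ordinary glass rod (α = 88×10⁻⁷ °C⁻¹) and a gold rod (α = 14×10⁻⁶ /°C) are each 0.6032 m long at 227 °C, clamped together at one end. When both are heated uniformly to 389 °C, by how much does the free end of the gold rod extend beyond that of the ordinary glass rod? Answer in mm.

0.508 mm

ΔT = 162 K
ordinary glass: ΔL = 88×10⁻⁷ × 0.6032 m × 162 = 8.5992×10⁻⁴ m = 0.85992 mm
gold: ΔL = 14×10⁻⁶ × 0.6032 m × 162 = 1.3681×10⁻³ m = 1.3681 mm
difference = 1.3681 − 0.85992 = 0.50818 mm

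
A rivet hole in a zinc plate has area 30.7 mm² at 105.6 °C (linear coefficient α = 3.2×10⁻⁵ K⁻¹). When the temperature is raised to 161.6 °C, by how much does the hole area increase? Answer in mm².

ΔA = 0.110 mm²

Area coefficient ≈ 2α; |ΔT| = 56.0 K
ΔA = 2αA₀ΔT = 2(3.2×10⁻⁵)(30.7)(56.0) = 0.110 mm²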